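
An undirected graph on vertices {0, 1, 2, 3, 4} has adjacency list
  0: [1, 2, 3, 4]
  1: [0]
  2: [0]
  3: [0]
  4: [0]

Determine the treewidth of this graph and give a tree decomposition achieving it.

Treewidth 1.
One such decomposition:
Bags: B1 = {0, 1}  B2 = {0, 3}  B3 = {0, 4}  B4 = {0, 2}
Tree: B1–B2, B1–B3, B3–B4

Each bag holds 2 vertices, so the decomposition has width 1, which upper-bounds the treewidth. G has an edge, so its treewidth is at least 1. Hence tw(G) = 1 exactly.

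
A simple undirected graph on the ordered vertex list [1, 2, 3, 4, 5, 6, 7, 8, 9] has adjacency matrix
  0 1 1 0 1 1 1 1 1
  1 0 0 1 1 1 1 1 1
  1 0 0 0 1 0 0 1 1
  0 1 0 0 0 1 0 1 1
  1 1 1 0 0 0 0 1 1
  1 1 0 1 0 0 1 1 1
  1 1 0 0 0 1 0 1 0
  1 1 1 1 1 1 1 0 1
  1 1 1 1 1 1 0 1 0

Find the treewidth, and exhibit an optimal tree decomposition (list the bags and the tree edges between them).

Treewidth 4.
One optimal decomposition is:
Bags: B1 = {2, 4, 6, 8, 9}  B2 = {1, 2, 6, 8, 9}  B3 = {1, 2, 5, 8, 9}  B4 = {1, 3, 5, 8, 9}  B5 = {1, 2, 6, 7, 8}
Tree: B1–B2, B2–B3, B3–B4, B2–B5

The largest bag has 5 vertices, giving width 4; this decomposition certifies tw(G) ≤ 4. For the lower bound, the 5 vertices {1, 2, 5, 8, 9} are pairwise adjacent, and any tree decomposition puts a clique entirely inside one bag — forcing width ≥ 4. Hence tw(G) = 4 exactly.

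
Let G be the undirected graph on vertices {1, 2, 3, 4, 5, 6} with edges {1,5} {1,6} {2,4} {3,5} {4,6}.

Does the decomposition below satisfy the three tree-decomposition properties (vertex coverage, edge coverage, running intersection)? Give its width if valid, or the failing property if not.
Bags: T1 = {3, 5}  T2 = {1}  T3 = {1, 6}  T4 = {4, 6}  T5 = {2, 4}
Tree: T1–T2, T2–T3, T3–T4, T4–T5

A tree decomposition must satisfy three properties: every vertex lies in some bag; for every edge, both endpoints lie together in some bag; and for every vertex, the bags containing it form a connected subtree. Here edge (5,1) lies in no bag, so the decomposition is invalid.

No — edge (5,1) lies in no bag.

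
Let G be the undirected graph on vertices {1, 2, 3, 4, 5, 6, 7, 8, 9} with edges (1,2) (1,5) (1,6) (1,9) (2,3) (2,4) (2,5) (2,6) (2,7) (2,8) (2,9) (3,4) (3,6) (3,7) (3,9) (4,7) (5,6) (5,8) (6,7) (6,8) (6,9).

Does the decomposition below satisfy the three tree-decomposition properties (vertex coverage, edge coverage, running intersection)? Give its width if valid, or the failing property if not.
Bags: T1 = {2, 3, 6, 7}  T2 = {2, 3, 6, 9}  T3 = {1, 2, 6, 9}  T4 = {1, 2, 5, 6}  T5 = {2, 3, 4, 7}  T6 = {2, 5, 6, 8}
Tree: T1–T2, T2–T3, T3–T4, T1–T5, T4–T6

Yes; width 3.

Checking the three conditions: (i) the bags cover all of {1, 2, 3, 4, 5, 6, 7, 8, 9}; (ii) for each edge, some bag contains both endpoints; (iii) the bags containing any fixed vertex form a subtree. All hold, so the decomposition is valid with width 4 − 1 = 3.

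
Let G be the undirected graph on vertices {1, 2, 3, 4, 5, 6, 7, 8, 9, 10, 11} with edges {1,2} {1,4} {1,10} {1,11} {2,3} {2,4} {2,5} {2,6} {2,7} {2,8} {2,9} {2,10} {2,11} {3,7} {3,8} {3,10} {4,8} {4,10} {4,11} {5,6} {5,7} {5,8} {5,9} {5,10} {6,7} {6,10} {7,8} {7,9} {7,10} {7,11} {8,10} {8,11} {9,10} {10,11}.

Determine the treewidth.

4

A width-4 tree decomposition is:
Bags: B1 = {2, 5, 7, 9, 10}  B2 = {2, 5, 7, 8, 10}  B3 = {2, 3, 7, 8, 10}  B4 = {2, 7, 8, 10, 11}  B5 = {2, 4, 8, 10, 11}  B6 = {2, 5, 6, 7, 10}  B7 = {1, 2, 4, 10, 11}
Tree: B1–B2, B2–B3, B3–B4, B4–B5, B2–B6, B5–B7
Every bag has size at most 5, so the width is 5 − 1 = 4 and tw(G) ≤ 4. On the other hand G contains the 5-clique {1, 2, 4, 10, 11}. A clique must lie in a single bag of any decomposition, so no decomposition can have width below 4. Combining the bounds, tw(G) = 4.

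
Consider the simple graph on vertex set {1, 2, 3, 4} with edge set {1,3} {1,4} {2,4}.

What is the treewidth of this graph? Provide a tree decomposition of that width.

Treewidth 1.
One optimal decomposition is:
Bags: B1 = {2, 4}  B2 = {1, 4}  B3 = {1, 3}
Tree: B1–B2, B2–B3

The largest bag has 2 vertices, giving width 1; this decomposition certifies tw(G) ≤ 1. Since G has at least one edge (e.g. 2–4), it is not an edgeless graph, so tw(G) ≥ 1. Hence tw(G) = 1 exactly.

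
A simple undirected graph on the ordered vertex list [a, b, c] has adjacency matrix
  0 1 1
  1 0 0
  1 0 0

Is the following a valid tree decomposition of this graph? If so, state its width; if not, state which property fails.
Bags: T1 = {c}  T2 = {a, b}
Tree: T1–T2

No — edge (a,c) lies in no bag.

A tree decomposition must satisfy three properties: every vertex lies in some bag; for every edge, both endpoints lie together in some bag; and for every vertex, the bags containing it form a connected subtree. Here edge (a,c) lies in no bag, so the decomposition is invalid.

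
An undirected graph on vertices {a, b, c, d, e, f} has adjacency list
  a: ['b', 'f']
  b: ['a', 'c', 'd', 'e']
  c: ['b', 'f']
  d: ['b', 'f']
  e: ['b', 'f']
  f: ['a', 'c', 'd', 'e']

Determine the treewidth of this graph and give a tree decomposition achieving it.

Treewidth 2.
Bags: B1 = {b, e, f}  B2 = {b, d, f}  B3 = {b, c, f}  B4 = {a, b, f}
Tree: B1–B2, B2–B3, B3–B4

Each bag holds 3 vertices, so the decomposition has width 2, which upper-bounds the treewidth. For the lower bound, G contains the cycle e–b–d–f–e, so G is not a forest; only forests have treewidth ≤ 1, hence tw(G) ≥ 2. Hence tw(G) = 2 exactly.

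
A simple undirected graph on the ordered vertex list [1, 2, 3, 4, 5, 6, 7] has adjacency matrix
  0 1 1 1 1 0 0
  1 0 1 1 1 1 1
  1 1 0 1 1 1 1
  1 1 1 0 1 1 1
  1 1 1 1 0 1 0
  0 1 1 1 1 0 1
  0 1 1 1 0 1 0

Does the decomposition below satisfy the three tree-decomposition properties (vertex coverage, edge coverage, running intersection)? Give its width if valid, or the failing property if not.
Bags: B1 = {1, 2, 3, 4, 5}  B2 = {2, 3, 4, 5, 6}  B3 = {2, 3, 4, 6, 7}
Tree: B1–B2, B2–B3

Yes; width 4.

Vertex coverage: the bags together contain {1, 2, 3, 4, 5, 6, 7}, the full vertex set. Edge coverage: each edge of G has both endpoints in at least one bag. Running intersection: for every vertex, the bags containing it form a connected subtree. All three properties hold, so this is a valid tree decomposition of width max|bag| − 1 = 4, and hence tw(G) ≤ 4.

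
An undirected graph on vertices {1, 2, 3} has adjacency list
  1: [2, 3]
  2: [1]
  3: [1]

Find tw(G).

A width-1 tree decomposition is:
Bags: B1 = {1, 2}  B2 = {1, 3}
Tree: B1–B2
Every bag has size at most 2, so the width is 2 − 1 = 1 and tw(G) ≤ 1. Any graph with an edge has treewidth ≥ 1, and G has the edge 1–2. Combining the bounds, tw(G) = 1.

1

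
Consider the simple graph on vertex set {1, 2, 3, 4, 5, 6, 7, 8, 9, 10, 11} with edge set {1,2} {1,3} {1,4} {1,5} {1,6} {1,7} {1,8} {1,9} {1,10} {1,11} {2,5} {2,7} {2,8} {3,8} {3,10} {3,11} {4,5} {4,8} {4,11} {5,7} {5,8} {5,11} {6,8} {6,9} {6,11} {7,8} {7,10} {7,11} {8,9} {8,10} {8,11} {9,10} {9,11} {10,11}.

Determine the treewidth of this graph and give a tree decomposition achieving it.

Each bag holds 5 vertices, so the decomposition has width 4, which upper-bounds the treewidth. For the lower bound, the 5 vertices {1, 2, 5, 7, 8} are pairwise adjacent, and any tree decomposition puts a clique entirely inside one bag — forcing width ≥ 4. Hence tw(G) = 4 exactly.

Treewidth 4.
One optimal decomposition is:
Bags: B1 = {1, 7, 8, 10, 11}  B2 = {1, 5, 7, 8, 11}  B3 = {1, 8, 9, 10, 11}  B4 = {1, 4, 5, 8, 11}  B5 = {1, 2, 5, 7, 8}  B6 = {1, 6, 8, 9, 11}  B7 = {1, 3, 8, 10, 11}
Tree: B1–B2, B1–B3, B2–B4, B2–B5, B3–B6, B1–B7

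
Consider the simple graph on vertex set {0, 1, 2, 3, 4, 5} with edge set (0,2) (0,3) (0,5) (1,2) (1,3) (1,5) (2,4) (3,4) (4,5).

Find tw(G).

3

A width-3 tree decomposition is:
Bags: B1 = {0, 1, 3, 4}  B2 = {0, 1, 4, 5}  B3 = {0, 1, 2, 4}
Tree: B1–B2, B2–B3
Every bag has size at most 4, so the width is 4 − 1 = 3 and tw(G) ≤ 3. For the lower bound: the 4 vertex sets {3,4}, {0,5}, {1}, {2} are disjoint, each induces a connected subgraph, and every pair is joined by at least one edge of G. Contracting each set to a single vertex therefore yields K_{4} as a minor, and since treewidth is minor-monotone, tw(G) ≥ tw(K_{4}) = 3. Combining the bounds, tw(G) = 3.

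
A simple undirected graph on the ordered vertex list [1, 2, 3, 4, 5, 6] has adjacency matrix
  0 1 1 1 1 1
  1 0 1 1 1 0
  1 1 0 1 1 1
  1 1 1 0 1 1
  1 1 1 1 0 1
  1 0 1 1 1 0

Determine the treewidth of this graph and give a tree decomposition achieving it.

Each bag holds 5 vertices, so the decomposition has width 4, which upper-bounds the treewidth. Conversely, {1, 2, 3, 4, 5} is a clique of size 5, and the vertices of any clique must share a bag in every tree decomposition; so some bag has ≥ 5 vertices and tw(G) ≥ 4. The upper and lower bounds meet at 4, so that is the treewidth.

Treewidth 4.
Bags: B1 = {1, 3, 4, 5, 6}  B2 = {1, 2, 3, 4, 5}
Tree: B1–B2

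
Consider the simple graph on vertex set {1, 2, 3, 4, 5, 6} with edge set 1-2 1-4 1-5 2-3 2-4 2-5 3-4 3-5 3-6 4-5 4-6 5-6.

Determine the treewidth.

3

A width-3 tree decomposition is:
Bags: B1 = {2, 3, 4, 5}  B2 = {1, 2, 4, 5}  B3 = {3, 4, 5, 6}
Tree: B1–B2, B1–B3
Each bag holds 4 vertices, so the decomposition has width 3, which upper-bounds the treewidth. On the other hand G contains the 4-clique {1, 2, 4, 5}. A clique must lie in a single bag of any decomposition, so no decomposition can have width below 3. The upper and lower bounds meet at 3, so that is the treewidth.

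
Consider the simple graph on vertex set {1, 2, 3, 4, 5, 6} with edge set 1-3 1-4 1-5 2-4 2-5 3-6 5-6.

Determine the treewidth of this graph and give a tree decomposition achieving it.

Treewidth 2.
One such decomposition:
Bags: B1 = {1, 3, 6}  B2 = {1, 5, 6}  B3 = {1, 4, 5}  B4 = {2, 4, 5}
Tree: B1–B2, B2–B3, B3–B4

The largest bag has 3 vertices, giving width 2; this decomposition certifies tw(G) ≤ 2. The edges 3–6–5–1–3 form a cycle, so G is not a tree and its treewidth is at least 2. Therefore the treewidth is 2.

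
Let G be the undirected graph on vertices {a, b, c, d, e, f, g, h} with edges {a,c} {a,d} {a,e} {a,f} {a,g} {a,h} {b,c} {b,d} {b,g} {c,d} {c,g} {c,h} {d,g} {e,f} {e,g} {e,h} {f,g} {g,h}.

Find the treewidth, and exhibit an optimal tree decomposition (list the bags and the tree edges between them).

Treewidth 3.
One optimal decomposition is:
Bags: B1 = {a, c, g, h}  B2 = {a, c, d, g}  B3 = {a, e, g, h}  B4 = {a, e, f, g}  B5 = {b, c, d, g}
Tree: B1–B2, B1–B3, B3–B4, B2–B5

The largest bag has 4 vertices, giving width 3; this decomposition certifies tw(G) ≤ 3. On the other hand G contains the 4-clique {a, c, d, g}. A clique must lie in a single bag of any decomposition, so no decomposition can have width below 3. The upper and lower bounds meet at 3, so that is the treewidth.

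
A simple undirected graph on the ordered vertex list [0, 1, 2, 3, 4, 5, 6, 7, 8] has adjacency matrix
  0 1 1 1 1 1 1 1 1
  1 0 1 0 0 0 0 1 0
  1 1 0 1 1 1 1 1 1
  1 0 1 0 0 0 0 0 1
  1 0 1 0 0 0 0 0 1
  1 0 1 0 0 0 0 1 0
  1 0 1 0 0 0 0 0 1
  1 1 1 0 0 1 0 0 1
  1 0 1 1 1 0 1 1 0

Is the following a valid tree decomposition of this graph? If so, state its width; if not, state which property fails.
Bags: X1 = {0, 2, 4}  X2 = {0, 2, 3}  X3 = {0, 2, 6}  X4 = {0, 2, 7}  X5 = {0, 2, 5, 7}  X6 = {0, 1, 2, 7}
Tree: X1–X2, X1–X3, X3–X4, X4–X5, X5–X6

No — vertex 8 appears in no bag.

A tree decomposition must satisfy three properties: every vertex lies in some bag; for every edge, both endpoints lie together in some bag; and for every vertex, the bags containing it form a connected subtree. Here vertex 8 appears in no bag, so the decomposition is invalid.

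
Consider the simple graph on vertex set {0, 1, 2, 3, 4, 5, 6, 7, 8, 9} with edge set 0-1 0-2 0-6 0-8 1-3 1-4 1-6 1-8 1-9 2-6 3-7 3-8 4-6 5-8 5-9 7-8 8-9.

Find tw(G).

2

A width-2 tree decomposition is:
Bags: B1 = {0, 1, 8}  B2 = {0, 1, 6}  B3 = {1, 3, 8}  B4 = {1, 8, 9}  B5 = {5, 8, 9}  B6 = {0, 2, 6}  B7 = {3, 7, 8}  B8 = {1, 4, 6}
Tree: B1–B2, B1–B3, B3–B4, B4–B5, B2–B6, B3–B7, B2–B8
Each bag holds 3 vertices, so the decomposition has width 2, which upper-bounds the treewidth. Conversely, {0, 1, 8} is a clique of size 3, and the vertices of any clique must share a bag in every tree decomposition; so some bag has ≥ 3 vertices and tw(G) ≥ 2. Combining the bounds, tw(G) = 2.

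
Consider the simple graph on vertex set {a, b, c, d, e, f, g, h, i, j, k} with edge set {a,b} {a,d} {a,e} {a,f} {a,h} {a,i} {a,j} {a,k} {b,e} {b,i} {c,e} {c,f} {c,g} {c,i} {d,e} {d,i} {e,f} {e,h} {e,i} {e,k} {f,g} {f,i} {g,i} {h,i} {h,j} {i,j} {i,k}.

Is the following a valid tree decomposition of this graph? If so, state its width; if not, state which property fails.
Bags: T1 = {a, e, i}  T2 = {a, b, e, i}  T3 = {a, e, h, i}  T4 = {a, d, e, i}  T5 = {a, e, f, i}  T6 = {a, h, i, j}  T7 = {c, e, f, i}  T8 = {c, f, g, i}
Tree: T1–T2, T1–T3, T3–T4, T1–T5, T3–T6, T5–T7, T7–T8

A tree decomposition must satisfy three properties: every vertex lies in some bag; for every edge, both endpoints lie together in some bag; and for every vertex, the bags containing it form a connected subtree. Here vertex k appears in no bag, so the decomposition is invalid.

No — vertex k appears in no bag.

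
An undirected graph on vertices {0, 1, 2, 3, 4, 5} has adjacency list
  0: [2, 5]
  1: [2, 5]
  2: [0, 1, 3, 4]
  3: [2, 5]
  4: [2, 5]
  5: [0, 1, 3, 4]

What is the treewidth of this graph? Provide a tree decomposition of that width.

Every bag has size at most 3, so the width is 3 − 1 = 2 and tw(G) ≤ 2. The edges 3–5–4–2–3 form a cycle, so G is not a tree and its treewidth is at least 2. The upper and lower bounds meet at 2, so that is the treewidth.

Treewidth 2.
One such decomposition:
Bags: B1 = {2, 3, 5}  B2 = {2, 4, 5}  B3 = {1, 2, 5}  B4 = {0, 2, 5}
Tree: B1–B2, B2–B3, B3–B4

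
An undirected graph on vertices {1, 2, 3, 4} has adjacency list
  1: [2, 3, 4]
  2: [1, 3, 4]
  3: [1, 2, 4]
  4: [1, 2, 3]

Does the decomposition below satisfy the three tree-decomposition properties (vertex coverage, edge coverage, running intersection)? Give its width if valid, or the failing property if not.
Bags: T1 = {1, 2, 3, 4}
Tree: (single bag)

Yes; width 3.

Every vertex of G appears in some bag (union = {1, 2, 3, 4}); every edge is covered by a bag; and for each vertex v the set of bags containing v is connected in the bag tree. The decomposition is therefore valid. The largest bag has 4 vertices, so the width is 3.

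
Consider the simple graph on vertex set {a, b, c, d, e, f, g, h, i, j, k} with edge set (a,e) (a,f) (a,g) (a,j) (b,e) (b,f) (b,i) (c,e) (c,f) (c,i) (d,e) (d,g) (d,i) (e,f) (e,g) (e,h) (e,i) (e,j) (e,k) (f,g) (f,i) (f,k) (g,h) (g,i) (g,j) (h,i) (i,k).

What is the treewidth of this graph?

3

A width-3 tree decomposition is:
Bags: B1 = {b, e, f, i}  B2 = {c, e, f, i}  B3 = {e, f, g, i}  B4 = {d, e, g, i}  B5 = {a, e, f, g}  B6 = {e, g, h, i}  B7 = {a, e, g, j}  B8 = {e, f, i, k}
Tree: B1–B2, B1–B3, B3–B4, B3–B5, B3–B6, B5–B7, B3–B8
The largest bag has 4 vertices, giving width 3; this decomposition certifies tw(G) ≤ 3. On the other hand G contains the 4-clique {a, e, g, j}. A clique must lie in a single bag of any decomposition, so no decomposition can have width below 3. Combining the bounds, tw(G) = 3.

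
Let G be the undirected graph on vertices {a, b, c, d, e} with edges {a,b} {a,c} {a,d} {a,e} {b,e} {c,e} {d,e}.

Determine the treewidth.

2

A width-2 tree decomposition is:
Bags: B1 = {a, b, e}  B2 = {a, c, e}  B3 = {a, d, e}
Tree: B1–B2, B2–B3
The largest bag has 3 vertices, giving width 2; this decomposition certifies tw(G) ≤ 2. Conversely, {a, d, e} is a clique of size 3, and the vertices of any clique must share a bag in every tree decomposition; so some bag has ≥ 3 vertices and tw(G) ≥ 2. Hence tw(G) = 2 exactly.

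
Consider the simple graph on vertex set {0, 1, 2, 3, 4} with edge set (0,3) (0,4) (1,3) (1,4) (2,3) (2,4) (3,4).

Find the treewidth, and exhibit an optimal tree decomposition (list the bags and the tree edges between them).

Every bag has size at most 3, so the width is 3 − 1 = 2 and tw(G) ≤ 2. Conversely, {0, 3, 4} is a clique of size 3, and the vertices of any clique must share a bag in every tree decomposition; so some bag has ≥ 3 vertices and tw(G) ≥ 2. Therefore the treewidth is 2.

Treewidth 2.
One optimal decomposition is:
Bags: B1 = {0, 3, 4}  B2 = {1, 3, 4}  B3 = {2, 3, 4}
Tree: B1–B2, B2–B3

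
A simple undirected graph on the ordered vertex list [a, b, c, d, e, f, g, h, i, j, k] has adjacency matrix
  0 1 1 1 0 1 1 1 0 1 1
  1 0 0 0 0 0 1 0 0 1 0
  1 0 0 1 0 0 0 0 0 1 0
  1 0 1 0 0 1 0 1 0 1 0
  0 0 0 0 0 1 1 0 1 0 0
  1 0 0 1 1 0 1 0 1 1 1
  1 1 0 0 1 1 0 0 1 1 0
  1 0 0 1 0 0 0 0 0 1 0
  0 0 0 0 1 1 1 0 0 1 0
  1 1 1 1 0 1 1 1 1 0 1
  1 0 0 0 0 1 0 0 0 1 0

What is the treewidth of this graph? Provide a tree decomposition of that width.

Each bag holds 4 vertices, so the decomposition has width 3, which upper-bounds the treewidth. On the other hand G contains the 4-clique {a, d, h, j}. A clique must lie in a single bag of any decomposition, so no decomposition can have width below 3. The upper and lower bounds meet at 3, so that is the treewidth.

Treewidth 3.
Bags: B1 = {f, g, i, j}  B2 = {a, f, g, j}  B3 = {a, b, g, j}  B4 = {a, d, f, j}  B5 = {a, d, h, j}  B6 = {a, c, d, j}  B7 = {a, f, j, k}  B8 = {e, f, g, i}
Tree: B1–B2, B2–B3, B2–B4, B4–B5, B5–B6, B4–B7, B1–B8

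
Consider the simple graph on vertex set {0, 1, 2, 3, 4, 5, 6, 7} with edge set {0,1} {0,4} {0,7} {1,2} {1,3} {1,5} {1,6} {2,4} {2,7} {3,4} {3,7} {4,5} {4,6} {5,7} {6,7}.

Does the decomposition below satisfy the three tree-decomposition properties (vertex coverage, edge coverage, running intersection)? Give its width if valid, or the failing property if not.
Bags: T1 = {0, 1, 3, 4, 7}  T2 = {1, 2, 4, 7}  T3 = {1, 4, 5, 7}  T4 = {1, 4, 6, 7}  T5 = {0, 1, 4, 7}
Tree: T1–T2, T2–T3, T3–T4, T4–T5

No — bags containing vertex 0 are not connected in the tree.

A tree decomposition must satisfy three properties: every vertex lies in some bag; for every edge, both endpoints lie together in some bag; and for every vertex, the bags containing it form a connected subtree. Here bags containing vertex 0 are not connected in the tree, so the decomposition is invalid.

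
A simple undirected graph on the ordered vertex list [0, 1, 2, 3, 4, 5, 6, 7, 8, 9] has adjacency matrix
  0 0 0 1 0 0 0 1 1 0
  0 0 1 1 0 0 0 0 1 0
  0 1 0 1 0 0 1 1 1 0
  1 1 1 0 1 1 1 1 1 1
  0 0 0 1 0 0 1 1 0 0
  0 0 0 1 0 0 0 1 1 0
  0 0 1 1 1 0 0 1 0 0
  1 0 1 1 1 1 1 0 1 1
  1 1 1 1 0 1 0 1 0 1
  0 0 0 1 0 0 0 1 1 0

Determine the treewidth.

A width-3 tree decomposition is:
Bags: B1 = {2, 3, 7, 8}  B2 = {2, 3, 6, 7}  B3 = {3, 5, 7, 8}  B4 = {0, 3, 7, 8}  B5 = {3, 7, 8, 9}  B6 = {3, 4, 6, 7}  B7 = {1, 2, 3, 8}
Tree: B1–B2, B1–B3, B1–B4, B3–B5, B2–B6, B1–B7
The largest bag has 4 vertices, giving width 3; this decomposition certifies tw(G) ≤ 3. On the other hand G contains the 4-clique {1, 2, 3, 8}. A clique must lie in a single bag of any decomposition, so no decomposition can have width below 3. Therefore the treewidth is 3.

3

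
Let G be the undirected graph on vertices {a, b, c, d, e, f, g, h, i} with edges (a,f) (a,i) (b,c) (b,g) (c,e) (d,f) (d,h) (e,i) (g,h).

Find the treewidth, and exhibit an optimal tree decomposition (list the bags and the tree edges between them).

Treewidth 2.
One optimal decomposition is:
Bags: B1 = {d, g, h}  B2 = {b, d, g}  B3 = {b, c, d}  B4 = {c, d, e}  B5 = {d, e, i}  B6 = {a, d, i}  B7 = {a, d, f}
Tree: B1–B2, B2–B3, B3–B4, B4–B5, B5–B6, B6–B7

The largest bag has 3 vertices, giving width 2; this decomposition certifies tw(G) ≤ 2. Since d–h–g–b–c–e–i–a–f–d is a cycle in G, G is not acyclic. Forests are exactly the graphs of treewidth ≤ 1, so tw(G) ≥ 2. Combining the bounds, tw(G) = 2.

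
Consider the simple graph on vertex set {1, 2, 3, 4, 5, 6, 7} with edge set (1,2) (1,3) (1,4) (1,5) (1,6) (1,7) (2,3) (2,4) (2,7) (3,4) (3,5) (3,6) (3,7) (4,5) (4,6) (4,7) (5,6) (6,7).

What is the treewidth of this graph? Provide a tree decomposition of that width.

Treewidth 4.
Bags: B1 = {1, 3, 4, 6, 7}  B2 = {1, 2, 3, 4, 7}  B3 = {1, 3, 4, 5, 6}
Tree: B1–B2, B1–B3

Each bag holds 5 vertices, so the decomposition has width 4, which upper-bounds the treewidth. For the lower bound, the 5 vertices {1, 2, 3, 4, 7} are pairwise adjacent, and any tree decomposition puts a clique entirely inside one bag — forcing width ≥ 4. Hence tw(G) = 4 exactly.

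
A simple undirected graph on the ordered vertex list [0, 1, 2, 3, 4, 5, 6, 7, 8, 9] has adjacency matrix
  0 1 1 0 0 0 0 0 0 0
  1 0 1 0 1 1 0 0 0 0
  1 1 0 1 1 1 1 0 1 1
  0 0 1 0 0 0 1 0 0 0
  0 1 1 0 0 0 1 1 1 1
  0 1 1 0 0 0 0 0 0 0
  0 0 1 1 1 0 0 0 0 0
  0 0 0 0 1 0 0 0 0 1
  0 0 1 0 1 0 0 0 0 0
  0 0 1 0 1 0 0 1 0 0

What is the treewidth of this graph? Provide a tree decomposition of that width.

Treewidth 2.
Bags: B1 = {1, 2, 5}  B2 = {1, 2, 4}  B3 = {2, 4, 8}  B4 = {2, 4, 6}  B5 = {2, 4, 9}  B6 = {4, 7, 9}  B7 = {0, 1, 2}  B8 = {2, 3, 6}
Tree: B1–B2, B2–B3, B2–B4, B2–B5, B5–B6, B2–B7, B4–B8

Each bag holds 3 vertices, so the decomposition has width 2, which upper-bounds the treewidth. Conversely, {0, 1, 2} is a clique of size 3, and the vertices of any clique must share a bag in every tree decomposition; so some bag has ≥ 3 vertices and tw(G) ≥ 2. The upper and lower bounds meet at 2, so that is the treewidth.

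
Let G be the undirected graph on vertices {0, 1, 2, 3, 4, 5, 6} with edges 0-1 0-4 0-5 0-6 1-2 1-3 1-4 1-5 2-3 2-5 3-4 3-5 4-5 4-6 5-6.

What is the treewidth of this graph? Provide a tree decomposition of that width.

The largest bag has 4 vertices, giving width 3; this decomposition certifies tw(G) ≤ 3. Conversely, {0, 1, 4, 5} is a clique of size 4, and the vertices of any clique must share a bag in every tree decomposition; so some bag has ≥ 4 vertices and tw(G) ≥ 3. Combining the bounds, tw(G) = 3.

Treewidth 3.
Bags: B1 = {0, 4, 5, 6}  B2 = {0, 1, 4, 5}  B3 = {1, 3, 4, 5}  B4 = {1, 2, 3, 5}
Tree: B1–B2, B2–B3, B3–B4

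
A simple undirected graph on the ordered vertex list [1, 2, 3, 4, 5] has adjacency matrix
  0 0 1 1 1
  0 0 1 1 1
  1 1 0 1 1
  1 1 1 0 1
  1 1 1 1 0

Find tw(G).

A width-3 tree decomposition is:
Bags: B1 = {2, 3, 4, 5}  B2 = {1, 3, 4, 5}
Tree: B1–B2
Each bag holds 4 vertices, so the decomposition has width 3, which upper-bounds the treewidth. For the lower bound, the 4 vertices {1, 3, 4, 5} are pairwise adjacent, and any tree decomposition puts a clique entirely inside one bag — forcing width ≥ 3. Hence tw(G) = 3 exactly.

3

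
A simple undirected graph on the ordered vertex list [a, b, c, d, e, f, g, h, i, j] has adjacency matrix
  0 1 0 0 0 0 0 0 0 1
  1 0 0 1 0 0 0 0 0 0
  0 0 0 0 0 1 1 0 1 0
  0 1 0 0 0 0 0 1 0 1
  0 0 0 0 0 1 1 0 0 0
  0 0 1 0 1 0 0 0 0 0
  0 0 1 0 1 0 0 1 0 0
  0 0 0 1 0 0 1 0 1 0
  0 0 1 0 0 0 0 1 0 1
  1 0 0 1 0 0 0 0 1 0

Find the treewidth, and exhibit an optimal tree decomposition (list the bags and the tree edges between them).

Each bag holds 3 vertices, so the decomposition has width 2, which upper-bounds the treewidth. The edges f–e–g–c–f form a cycle, so G is not a tree and its treewidth is at least 2. Therefore the treewidth is 2.

Treewidth 2.
One such decomposition:
Bags: B1 = {c, e, f}  B2 = {c, e, g}  B3 = {c, g, i}  B4 = {g, h, i}  B5 = {h, i, j}  B6 = {d, h, j}  B7 = {a, d, j}  B8 = {a, b, d}
Tree: B1–B2, B2–B3, B3–B4, B4–B5, B5–B6, B6–B7, B7–B8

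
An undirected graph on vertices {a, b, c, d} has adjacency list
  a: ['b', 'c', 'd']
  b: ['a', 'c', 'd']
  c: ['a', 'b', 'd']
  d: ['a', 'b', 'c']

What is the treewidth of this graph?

A width-3 tree decomposition is:
Bags: B1 = {a, b, c, d}
Tree: (single bag)
With just one bag of size 4, the width is 4 − 1 = 3, so tw(G) ≤ 3. On the other hand G contains the 4-clique {a, b, c, d}. A clique must lie in a single bag of any decomposition, so no decomposition can have width below 3. Therefore the treewidth is 3.

3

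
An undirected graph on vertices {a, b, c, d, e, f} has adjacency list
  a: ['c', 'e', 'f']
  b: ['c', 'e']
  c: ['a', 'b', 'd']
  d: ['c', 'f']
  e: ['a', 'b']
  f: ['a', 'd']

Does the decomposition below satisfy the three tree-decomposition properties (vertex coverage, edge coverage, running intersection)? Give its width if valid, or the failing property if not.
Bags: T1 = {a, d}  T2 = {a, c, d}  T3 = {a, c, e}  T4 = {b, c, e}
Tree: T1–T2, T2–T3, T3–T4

No — vertex f appears in no bag.

A tree decomposition must satisfy three properties: every vertex lies in some bag; for every edge, both endpoints lie together in some bag; and for every vertex, the bags containing it form a connected subtree. Here vertex f appears in no bag, so the decomposition is invalid.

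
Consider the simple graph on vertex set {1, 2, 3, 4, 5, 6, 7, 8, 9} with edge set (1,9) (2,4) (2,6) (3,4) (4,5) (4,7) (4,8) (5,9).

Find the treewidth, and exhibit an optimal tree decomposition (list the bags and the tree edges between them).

Every bag has size at most 2, so the width is 2 − 1 = 1 and tw(G) ≤ 1. G has an edge, so its treewidth is at least 1. Hence tw(G) = 1 exactly.

Treewidth 1.
One optimal decomposition is:
Bags: B1 = {4, 5}  B2 = {2, 4}  B3 = {5, 9}  B4 = {4, 8}  B5 = {1, 9}  B6 = {2, 6}  B7 = {3, 4}  B8 = {4, 7}
Tree: B1–B2, B1–B3, B2–B4, B3–B5, B2–B6, B2–B7, B1–B8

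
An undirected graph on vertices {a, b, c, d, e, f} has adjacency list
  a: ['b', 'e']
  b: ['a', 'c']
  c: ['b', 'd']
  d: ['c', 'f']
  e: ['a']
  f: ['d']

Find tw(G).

A width-1 tree decomposition is:
Bags: B1 = {d, f}  B2 = {c, d}  B3 = {b, c}  B4 = {a, b}  B5 = {a, e}
Tree: B1–B2, B2–B3, B3–B4, B4–B5
The largest bag has 2 vertices, giving width 1; this decomposition certifies tw(G) ≤ 1. G has an edge, so its treewidth is at least 1. Hence tw(G) = 1 exactly.

1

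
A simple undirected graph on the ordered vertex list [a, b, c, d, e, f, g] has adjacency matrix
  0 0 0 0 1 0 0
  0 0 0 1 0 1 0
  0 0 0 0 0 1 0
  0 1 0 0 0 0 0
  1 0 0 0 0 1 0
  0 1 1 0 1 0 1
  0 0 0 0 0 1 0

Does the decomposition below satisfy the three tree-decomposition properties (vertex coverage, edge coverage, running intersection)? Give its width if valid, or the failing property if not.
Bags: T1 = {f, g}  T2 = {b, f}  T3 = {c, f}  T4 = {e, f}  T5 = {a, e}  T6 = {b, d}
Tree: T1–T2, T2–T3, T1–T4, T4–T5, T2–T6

Yes; width 1.

Checking the three conditions: (i) the bags cover all of {a, b, c, d, e, f, g}; (ii) for each edge, some bag contains both endpoints; (iii) the bags containing any fixed vertex form a subtree. All hold, so the decomposition is valid with width 2 − 1 = 1.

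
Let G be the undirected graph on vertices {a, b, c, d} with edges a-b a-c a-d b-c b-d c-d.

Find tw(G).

3

A width-3 tree decomposition is:
Bags: B1 = {a, b, c, d}
Tree: (single bag)
A single bag containing all 4 vertices is trivially a valid decomposition of width 3. For the lower bound, the 4 vertices {a, b, c, d} are pairwise adjacent, and any tree decomposition puts a clique entirely inside one bag — forcing width ≥ 3. Combining the bounds, tw(G) = 3.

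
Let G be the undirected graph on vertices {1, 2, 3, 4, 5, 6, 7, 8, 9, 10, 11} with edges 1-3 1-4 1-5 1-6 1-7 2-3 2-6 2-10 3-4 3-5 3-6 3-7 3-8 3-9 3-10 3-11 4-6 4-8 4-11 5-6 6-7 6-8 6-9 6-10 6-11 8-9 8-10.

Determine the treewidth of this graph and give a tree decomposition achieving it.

Each bag holds 4 vertices, so the decomposition has width 3, which upper-bounds the treewidth. For the lower bound, the 4 vertices {1, 3, 4, 6} are pairwise adjacent, and any tree decomposition puts a clique entirely inside one bag — forcing width ≥ 3. Combining the bounds, tw(G) = 3.

Treewidth 3.
One such decomposition:
Bags: B1 = {1, 3, 4, 6}  B2 = {3, 4, 6, 8}  B3 = {1, 3, 5, 6}  B4 = {3, 6, 8, 10}  B5 = {1, 3, 6, 7}  B6 = {3, 6, 8, 9}  B7 = {3, 4, 6, 11}  B8 = {2, 3, 6, 10}
Tree: B1–B2, B1–B3, B2–B4, B1–B5, B4–B6, B1–B7, B4–B8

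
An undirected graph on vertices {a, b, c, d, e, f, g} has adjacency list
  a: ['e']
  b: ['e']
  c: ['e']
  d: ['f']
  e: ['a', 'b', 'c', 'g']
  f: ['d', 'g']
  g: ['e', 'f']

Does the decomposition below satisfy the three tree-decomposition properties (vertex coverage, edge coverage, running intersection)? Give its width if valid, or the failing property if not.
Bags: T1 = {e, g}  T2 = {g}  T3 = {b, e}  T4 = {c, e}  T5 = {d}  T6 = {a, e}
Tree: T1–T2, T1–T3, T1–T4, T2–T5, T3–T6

No — vertex f appears in no bag.

A tree decomposition must satisfy three properties: every vertex lies in some bag; for every edge, both endpoints lie together in some bag; and for every vertex, the bags containing it form a connected subtree. Here vertex f appears in no bag, so the decomposition is invalid.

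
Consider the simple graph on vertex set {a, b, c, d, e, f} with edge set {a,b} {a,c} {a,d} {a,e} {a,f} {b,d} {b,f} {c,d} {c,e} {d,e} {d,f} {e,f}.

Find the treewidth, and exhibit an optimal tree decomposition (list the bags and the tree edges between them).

Every bag has size at most 4, so the width is 4 − 1 = 3 and tw(G) ≤ 3. On the other hand G contains the 4-clique {a, c, d, e}. A clique must lie in a single bag of any decomposition, so no decomposition can have width below 3. The upper and lower bounds meet at 3, so that is the treewidth.

Treewidth 3.
One optimal decomposition is:
Bags: B1 = {a, d, e, f}  B2 = {a, c, d, e}  B3 = {a, b, d, f}
Tree: B1–B2, B1–B3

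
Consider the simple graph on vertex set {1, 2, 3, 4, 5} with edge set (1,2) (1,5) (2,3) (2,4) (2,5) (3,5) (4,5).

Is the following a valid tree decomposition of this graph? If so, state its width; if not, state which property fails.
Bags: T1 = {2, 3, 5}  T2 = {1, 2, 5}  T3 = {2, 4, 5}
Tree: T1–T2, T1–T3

Yes; width 2.

Every vertex of G appears in some bag (union = {1, 2, 3, 4, 5}); every edge is covered by a bag; and for each vertex v the set of bags containing v is connected in the bag tree. The decomposition is therefore valid. The largest bag has 3 vertices, so the width is 2.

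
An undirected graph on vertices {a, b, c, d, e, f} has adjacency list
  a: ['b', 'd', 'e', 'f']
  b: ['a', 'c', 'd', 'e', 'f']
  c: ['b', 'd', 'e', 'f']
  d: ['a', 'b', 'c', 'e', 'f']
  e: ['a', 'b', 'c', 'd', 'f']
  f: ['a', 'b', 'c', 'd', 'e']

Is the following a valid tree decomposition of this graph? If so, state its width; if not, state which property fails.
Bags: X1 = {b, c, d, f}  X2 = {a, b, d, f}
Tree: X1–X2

No — vertex e appears in no bag.

A tree decomposition must satisfy three properties: every vertex lies in some bag; for every edge, both endpoints lie together in some bag; and for every vertex, the bags containing it form a connected subtree. Here vertex e appears in no bag, so the decomposition is invalid.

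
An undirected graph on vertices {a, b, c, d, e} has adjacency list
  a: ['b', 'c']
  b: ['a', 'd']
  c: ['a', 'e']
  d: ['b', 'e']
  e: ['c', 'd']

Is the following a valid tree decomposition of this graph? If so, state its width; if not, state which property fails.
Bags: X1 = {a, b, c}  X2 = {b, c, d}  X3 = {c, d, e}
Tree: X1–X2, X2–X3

Vertex coverage: the bags together contain {a, b, c, d, e}, the full vertex set. Edge coverage: each edge of G has both endpoints in at least one bag. Running intersection: for every vertex, the bags containing it form a connected subtree. All three properties hold, so this is a valid tree decomposition of width max|bag| − 1 = 2, and hence tw(G) ≤ 2.

Yes; width 2.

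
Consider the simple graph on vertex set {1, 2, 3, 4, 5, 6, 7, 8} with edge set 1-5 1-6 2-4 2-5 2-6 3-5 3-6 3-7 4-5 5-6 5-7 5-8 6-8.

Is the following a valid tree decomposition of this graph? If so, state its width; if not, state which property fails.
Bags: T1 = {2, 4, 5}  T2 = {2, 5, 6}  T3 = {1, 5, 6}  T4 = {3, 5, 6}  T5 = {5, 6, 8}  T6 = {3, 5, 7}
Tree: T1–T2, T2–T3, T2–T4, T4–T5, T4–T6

Checking the three conditions: (i) the bags cover all of {1, 2, 3, 4, 5, 6, 7, 8}; (ii) for each edge, some bag contains both endpoints; (iii) the bags containing any fixed vertex form a subtree. All hold, so the decomposition is valid with width 3 − 1 = 2.

Yes; width 2.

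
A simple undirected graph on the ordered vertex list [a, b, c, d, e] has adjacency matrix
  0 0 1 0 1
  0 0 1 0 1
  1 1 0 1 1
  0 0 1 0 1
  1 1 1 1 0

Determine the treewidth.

2

A width-2 tree decomposition is:
Bags: B1 = {b, c, e}  B2 = {c, d, e}  B3 = {a, c, e}
Tree: B1–B2, B1–B3
Each bag holds 3 vertices, so the decomposition has width 2, which upper-bounds the treewidth. For the lower bound, the 3 vertices {c, d, e} are pairwise adjacent, and any tree decomposition puts a clique entirely inside one bag — forcing width ≥ 2. The upper and lower bounds meet at 2, so that is the treewidth.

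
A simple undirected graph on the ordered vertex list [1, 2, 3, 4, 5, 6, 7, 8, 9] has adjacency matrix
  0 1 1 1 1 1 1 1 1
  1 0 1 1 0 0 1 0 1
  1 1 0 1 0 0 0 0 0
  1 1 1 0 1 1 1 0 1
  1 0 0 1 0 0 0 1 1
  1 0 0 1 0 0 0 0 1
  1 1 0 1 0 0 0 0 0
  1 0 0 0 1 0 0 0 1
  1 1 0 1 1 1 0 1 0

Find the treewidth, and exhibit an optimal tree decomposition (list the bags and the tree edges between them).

Every bag has size at most 4, so the width is 4 − 1 = 3 and tw(G) ≤ 3. On the other hand G contains the 4-clique {1, 5, 8, 9}. A clique must lie in a single bag of any decomposition, so no decomposition can have width below 3. Combining the bounds, tw(G) = 3.

Treewidth 3.
One optimal decomposition is:
Bags: B1 = {1, 5, 8, 9}  B2 = {1, 4, 5, 9}  B3 = {1, 4, 6, 9}  B4 = {1, 2, 4, 9}  B5 = {1, 2, 4, 7}  B6 = {1, 2, 3, 4}
Tree: B1–B2, B2–B3, B3–B4, B4–B5, B4–B6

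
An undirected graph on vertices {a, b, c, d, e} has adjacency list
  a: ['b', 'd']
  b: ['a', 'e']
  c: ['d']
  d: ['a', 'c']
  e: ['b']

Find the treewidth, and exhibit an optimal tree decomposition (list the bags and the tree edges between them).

Each bag holds 2 vertices, so the decomposition has width 1, which upper-bounds the treewidth. G has an edge, so its treewidth is at least 1. Therefore the treewidth is 1.

Treewidth 1.
Bags: B1 = {b, e}  B2 = {a, b}  B3 = {a, d}  B4 = {c, d}
Tree: B1–B2, B2–B3, B3–B4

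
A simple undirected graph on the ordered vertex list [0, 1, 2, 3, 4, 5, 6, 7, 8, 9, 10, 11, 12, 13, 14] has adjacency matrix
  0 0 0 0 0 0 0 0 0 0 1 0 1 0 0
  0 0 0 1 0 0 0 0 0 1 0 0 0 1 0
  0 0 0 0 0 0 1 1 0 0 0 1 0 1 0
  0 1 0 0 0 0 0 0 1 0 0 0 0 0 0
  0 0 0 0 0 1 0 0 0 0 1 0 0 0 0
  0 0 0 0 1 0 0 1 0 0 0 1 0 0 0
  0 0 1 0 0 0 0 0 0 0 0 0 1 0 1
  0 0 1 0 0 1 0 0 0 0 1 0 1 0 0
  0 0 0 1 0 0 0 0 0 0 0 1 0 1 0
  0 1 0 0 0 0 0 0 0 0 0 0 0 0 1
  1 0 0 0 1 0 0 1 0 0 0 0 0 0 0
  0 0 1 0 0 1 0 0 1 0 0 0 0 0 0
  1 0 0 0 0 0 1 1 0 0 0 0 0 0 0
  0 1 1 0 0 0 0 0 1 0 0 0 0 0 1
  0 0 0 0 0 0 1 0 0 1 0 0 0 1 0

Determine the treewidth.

A width-3 tree decomposition is:
Bags: B1 = {1, 3, 8, 9}  B2 = {1, 8, 9, 13}  B3 = {8, 9, 13, 14}  B4 = {8, 11, 13, 14}  B5 = {2, 11, 13, 14}  B6 = {2, 6, 11, 14}  B7 = {2, 5, 6, 11}  B8 = {2, 5, 6, 7}  B9 = {5, 6, 7, 12}  B10 = {4, 5, 7, 12}  B11 = {4, 7, 10, 12}  B12 = {0, 4, 10, 12}
Tree: B1–B2, B2–B3, B3–B4, B4–B5, B5–B6, B6–B7, B7–B8, B8–B9, B9–B10, B10–B11, B11–B12
Every bag has size at most 4, so the width is 4 − 1 = 3 and tw(G) ≤ 3. For the lower bound: the 4 vertex sets {1,3,9}, {8}, {13}, {2,6,11,14} are disjoint, each induces a connected subgraph, and every pair is joined by at least one edge of G. Contracting each set to a single vertex therefore yields K_{4} as a minor, and since treewidth is minor-monotone, tw(G) ≥ tw(K_{4}) = 3. Therefore the treewidth is 3.

3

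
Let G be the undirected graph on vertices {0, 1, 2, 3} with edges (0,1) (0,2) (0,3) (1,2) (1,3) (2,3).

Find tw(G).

A width-3 tree decomposition is:
Bags: B1 = {0, 1, 2, 3}
Tree: (single bag)
With just one bag of size 4, the width is 4 − 1 = 3, so tw(G) ≤ 3. On the other hand G contains the 4-clique {0, 1, 2, 3}. A clique must lie in a single bag of any decomposition, so no decomposition can have width below 3. Therefore the treewidth is 3.

3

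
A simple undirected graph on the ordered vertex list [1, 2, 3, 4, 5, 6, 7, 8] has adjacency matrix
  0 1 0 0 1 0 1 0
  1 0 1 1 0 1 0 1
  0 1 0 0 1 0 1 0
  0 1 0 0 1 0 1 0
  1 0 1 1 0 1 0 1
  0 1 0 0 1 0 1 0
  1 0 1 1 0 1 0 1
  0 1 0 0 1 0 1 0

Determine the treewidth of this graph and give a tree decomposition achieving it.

Treewidth 3.
One optimal decomposition is:
Bags: B1 = {2, 5, 7, 8}  B2 = {2, 5, 6, 7}  B3 = {2, 3, 5, 7}  B4 = {2, 4, 5, 7}  B5 = {1, 2, 5, 7}
Tree: B1–B2, B2–B3, B3–B4, B4–B5

Each bag holds 4 vertices, so the decomposition has width 3, which upper-bounds the treewidth. For the lower bound: the 4 vertex sets {2,8}, {5,6}, {7}, {3} are disjoint, each induces a connected subgraph, and every pair is joined by at least one edge of G. Contracting each set to a single vertex therefore yields K_{4} as a minor, and since treewidth is minor-monotone, tw(G) ≥ tw(K_{4}) = 3. Therefore the treewidth is 3.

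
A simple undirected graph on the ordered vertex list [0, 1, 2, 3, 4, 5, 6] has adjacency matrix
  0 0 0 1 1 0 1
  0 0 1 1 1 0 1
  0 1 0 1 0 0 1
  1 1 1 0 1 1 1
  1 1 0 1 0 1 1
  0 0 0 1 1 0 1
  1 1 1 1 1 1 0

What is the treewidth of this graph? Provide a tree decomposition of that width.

Treewidth 3.
Bags: B1 = {3, 4, 5, 6}  B2 = {1, 3, 4, 6}  B3 = {1, 2, 3, 6}  B4 = {0, 3, 4, 6}
Tree: B1–B2, B2–B3, B1–B4

Each bag holds 4 vertices, so the decomposition has width 3, which upper-bounds the treewidth. For the lower bound, the 4 vertices {1, 2, 3, 6} are pairwise adjacent, and any tree decomposition puts a clique entirely inside one bag — forcing width ≥ 3. Hence tw(G) = 3 exactly.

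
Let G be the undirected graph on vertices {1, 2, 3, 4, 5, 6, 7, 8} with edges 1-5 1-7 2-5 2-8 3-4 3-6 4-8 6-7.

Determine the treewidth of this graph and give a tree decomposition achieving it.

Each bag holds 3 vertices, so the decomposition has width 2, which upper-bounds the treewidth. The edges 2–8–4–3–6–7–1–5–2 form a cycle, so G is not a tree and its treewidth is at least 2. Combining the bounds, tw(G) = 2.

Treewidth 2.
Bags: B1 = {2, 4, 8}  B2 = {2, 3, 4}  B3 = {2, 3, 6}  B4 = {2, 6, 7}  B5 = {1, 2, 7}  B6 = {1, 2, 5}
Tree: B1–B2, B2–B3, B3–B4, B4–B5, B5–B6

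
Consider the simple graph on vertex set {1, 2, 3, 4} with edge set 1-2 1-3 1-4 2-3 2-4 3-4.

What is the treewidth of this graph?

A width-3 tree decomposition is:
Bags: B1 = {1, 2, 3, 4}
Tree: (single bag)
With just one bag of size 4, the width is 4 − 1 = 3, so tw(G) ≤ 3. Conversely, {1, 2, 3, 4} is a clique of size 4, and the vertices of any clique must share a bag in every tree decomposition; so some bag has ≥ 4 vertices and tw(G) ≥ 3. Hence tw(G) = 3 exactly.

3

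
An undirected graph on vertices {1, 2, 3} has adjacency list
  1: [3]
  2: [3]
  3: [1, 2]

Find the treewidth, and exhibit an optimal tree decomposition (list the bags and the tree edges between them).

Treewidth 1.
Bags: B1 = {2, 3}  B2 = {1, 3}
Tree: B1–B2

Each bag holds 2 vertices, so the decomposition has width 1, which upper-bounds the treewidth. G has an edge, so its treewidth is at least 1. Hence tw(G) = 1 exactly.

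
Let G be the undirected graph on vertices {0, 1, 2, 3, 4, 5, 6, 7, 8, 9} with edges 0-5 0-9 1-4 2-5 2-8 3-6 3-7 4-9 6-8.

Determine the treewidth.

A width-1 tree decomposition is:
Bags: B1 = {1, 4}  B2 = {4, 9}  B3 = {0, 9}  B4 = {0, 5}  B5 = {2, 5}  B6 = {2, 8}  B7 = {6, 8}  B8 = {3, 6}  B9 = {3, 7}
Tree: B1–B2, B2–B3, B3–B4, B4–B5, B5–B6, B6–B7, B7–B8, B8–B9
Each bag holds 2 vertices, so the decomposition has width 1, which upper-bounds the treewidth. Any graph with an edge has treewidth ≥ 1, and G has the edge 1–4. Hence tw(G) = 1 exactly.

1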